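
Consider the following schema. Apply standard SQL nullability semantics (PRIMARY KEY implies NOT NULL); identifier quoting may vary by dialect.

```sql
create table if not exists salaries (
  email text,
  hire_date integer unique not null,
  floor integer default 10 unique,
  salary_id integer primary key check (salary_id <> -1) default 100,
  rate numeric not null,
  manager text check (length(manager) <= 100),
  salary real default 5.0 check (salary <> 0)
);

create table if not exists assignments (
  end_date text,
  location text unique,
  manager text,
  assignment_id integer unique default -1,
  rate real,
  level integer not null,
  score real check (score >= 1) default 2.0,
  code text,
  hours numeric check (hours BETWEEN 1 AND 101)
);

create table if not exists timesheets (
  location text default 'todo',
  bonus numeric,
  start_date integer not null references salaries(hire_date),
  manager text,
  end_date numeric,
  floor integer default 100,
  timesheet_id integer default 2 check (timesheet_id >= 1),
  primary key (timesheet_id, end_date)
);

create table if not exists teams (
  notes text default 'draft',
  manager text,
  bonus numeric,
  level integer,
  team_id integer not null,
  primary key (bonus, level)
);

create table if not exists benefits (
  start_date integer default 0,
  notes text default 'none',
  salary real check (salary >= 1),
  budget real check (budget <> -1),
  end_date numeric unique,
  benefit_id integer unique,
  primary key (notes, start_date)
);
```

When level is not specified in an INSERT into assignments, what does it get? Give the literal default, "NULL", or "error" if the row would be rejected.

error

level has no DEFAULT clause.
Omitting it would insert NULL, but it is declared NOT NULL, so the INSERT fails.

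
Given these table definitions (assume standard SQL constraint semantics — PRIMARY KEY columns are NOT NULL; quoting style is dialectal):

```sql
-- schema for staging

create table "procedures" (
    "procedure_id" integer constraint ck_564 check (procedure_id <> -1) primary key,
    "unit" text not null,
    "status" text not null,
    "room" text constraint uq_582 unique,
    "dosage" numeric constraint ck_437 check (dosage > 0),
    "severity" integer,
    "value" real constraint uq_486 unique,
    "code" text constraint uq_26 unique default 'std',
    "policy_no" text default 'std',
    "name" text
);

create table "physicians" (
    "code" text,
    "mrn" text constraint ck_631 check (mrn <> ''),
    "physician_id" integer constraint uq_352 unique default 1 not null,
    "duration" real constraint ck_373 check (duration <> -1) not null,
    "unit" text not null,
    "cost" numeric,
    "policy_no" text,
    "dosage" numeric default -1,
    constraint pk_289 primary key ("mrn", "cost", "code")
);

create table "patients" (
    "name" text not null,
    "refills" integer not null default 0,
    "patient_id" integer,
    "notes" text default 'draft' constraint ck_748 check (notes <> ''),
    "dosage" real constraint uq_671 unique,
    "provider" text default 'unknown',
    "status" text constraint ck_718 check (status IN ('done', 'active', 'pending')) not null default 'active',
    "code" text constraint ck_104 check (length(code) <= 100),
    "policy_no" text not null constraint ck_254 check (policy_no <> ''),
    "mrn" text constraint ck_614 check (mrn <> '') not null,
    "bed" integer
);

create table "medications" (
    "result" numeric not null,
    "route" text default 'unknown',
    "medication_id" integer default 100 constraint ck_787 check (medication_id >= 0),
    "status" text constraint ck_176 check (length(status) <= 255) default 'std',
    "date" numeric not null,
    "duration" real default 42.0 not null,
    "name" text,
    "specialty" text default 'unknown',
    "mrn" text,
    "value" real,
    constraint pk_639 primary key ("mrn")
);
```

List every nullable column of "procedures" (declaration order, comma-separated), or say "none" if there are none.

- procedure_id: part of the PRIMARY KEY, which implies NOT NULL → not nullable.
- unit: declared NOT NULL → not nullable.
- status: declared NOT NULL → not nullable.
- room: UNIQUE does not imply NOT NULL → nullable.
- dosage: CHECK does not forbid NULL (a CHECK constraint passes when its expression is NULL) → nullable.
- severity: no NOT NULL constraint applies → nullable.
- value: UNIQUE does not imply NOT NULL → nullable.
- code: UNIQUE does not imply NOT NULL → nullable.
- policy_no: DEFAULT only fills an omitted column; an explicit NULL is still allowed → nullable.
- name: no NOT NULL constraint applies → nullable.

room, dosage, severity, value, code, policy_no, name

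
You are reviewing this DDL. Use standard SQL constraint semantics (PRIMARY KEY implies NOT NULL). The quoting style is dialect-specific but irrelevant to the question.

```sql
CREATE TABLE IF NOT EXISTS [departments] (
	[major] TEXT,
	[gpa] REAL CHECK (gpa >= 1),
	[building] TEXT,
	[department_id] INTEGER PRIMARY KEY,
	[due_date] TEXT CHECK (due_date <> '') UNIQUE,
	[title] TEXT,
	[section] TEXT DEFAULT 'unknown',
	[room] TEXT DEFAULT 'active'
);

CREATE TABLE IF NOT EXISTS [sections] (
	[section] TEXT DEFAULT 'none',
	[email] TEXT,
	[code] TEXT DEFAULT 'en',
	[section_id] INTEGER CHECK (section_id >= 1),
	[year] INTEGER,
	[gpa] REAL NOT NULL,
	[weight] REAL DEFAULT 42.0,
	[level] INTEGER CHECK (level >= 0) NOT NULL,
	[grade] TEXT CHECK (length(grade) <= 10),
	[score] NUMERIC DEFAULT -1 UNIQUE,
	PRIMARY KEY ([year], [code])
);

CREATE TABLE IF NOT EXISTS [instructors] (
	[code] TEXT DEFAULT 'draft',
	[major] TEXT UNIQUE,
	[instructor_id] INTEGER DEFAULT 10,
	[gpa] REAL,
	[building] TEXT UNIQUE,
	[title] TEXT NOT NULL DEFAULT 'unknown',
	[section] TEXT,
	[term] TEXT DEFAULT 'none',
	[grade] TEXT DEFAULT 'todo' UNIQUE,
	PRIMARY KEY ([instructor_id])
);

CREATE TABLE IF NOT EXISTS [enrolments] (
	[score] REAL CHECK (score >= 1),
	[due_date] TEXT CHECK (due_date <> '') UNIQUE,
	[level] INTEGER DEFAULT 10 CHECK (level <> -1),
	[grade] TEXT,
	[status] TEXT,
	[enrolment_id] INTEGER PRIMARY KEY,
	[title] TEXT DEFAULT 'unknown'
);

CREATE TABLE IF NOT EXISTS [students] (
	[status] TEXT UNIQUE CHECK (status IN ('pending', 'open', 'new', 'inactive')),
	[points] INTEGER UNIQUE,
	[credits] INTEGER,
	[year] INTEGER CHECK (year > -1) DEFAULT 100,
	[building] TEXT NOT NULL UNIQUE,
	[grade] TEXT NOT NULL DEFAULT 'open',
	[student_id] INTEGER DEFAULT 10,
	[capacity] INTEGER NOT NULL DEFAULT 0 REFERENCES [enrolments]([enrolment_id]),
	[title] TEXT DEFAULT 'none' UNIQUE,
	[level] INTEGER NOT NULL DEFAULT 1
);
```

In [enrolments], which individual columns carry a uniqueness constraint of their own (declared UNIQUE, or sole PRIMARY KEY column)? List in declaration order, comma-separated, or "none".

- score: no UNIQUE or single-column PK constraint.
- due_date: declared UNIQUE → unique.
- level: no UNIQUE or single-column PK constraint.
- grade: no UNIQUE or single-column PK constraint.
- status: no UNIQUE or single-column PK constraint.
- enrolment_id: single-column PRIMARY KEY → unique.
- title: no UNIQUE or single-column PK constraint.

due_date, enrolment_id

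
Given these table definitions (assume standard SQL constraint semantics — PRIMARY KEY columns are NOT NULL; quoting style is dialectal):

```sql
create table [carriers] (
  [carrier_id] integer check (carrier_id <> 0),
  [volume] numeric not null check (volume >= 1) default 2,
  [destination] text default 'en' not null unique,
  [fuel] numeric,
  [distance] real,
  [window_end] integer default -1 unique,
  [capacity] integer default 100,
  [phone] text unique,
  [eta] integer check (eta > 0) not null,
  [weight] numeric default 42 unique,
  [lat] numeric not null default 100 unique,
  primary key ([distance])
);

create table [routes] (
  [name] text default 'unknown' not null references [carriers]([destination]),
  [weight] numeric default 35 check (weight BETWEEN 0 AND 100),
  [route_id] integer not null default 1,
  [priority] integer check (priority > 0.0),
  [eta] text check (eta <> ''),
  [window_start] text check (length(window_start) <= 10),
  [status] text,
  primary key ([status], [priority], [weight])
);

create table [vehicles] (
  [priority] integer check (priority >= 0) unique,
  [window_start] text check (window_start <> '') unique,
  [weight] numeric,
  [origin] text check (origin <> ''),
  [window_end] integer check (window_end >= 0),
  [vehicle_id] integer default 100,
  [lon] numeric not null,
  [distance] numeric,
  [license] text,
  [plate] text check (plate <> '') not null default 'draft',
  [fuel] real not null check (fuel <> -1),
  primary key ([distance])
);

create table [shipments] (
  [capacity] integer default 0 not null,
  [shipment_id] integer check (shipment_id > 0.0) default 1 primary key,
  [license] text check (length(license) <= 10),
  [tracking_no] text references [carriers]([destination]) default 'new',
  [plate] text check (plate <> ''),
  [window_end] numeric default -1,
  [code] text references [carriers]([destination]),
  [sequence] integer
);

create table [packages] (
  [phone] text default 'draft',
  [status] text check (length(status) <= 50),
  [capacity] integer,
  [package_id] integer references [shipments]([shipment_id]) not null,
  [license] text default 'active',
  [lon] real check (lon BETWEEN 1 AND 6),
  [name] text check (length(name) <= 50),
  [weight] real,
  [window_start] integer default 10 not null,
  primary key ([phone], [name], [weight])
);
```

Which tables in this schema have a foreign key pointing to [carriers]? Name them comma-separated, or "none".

- routes.name references carriers(destination).
- shipments.tracking_no references carriers(destination).
- shipments.code references carriers(destination).

routes, shipments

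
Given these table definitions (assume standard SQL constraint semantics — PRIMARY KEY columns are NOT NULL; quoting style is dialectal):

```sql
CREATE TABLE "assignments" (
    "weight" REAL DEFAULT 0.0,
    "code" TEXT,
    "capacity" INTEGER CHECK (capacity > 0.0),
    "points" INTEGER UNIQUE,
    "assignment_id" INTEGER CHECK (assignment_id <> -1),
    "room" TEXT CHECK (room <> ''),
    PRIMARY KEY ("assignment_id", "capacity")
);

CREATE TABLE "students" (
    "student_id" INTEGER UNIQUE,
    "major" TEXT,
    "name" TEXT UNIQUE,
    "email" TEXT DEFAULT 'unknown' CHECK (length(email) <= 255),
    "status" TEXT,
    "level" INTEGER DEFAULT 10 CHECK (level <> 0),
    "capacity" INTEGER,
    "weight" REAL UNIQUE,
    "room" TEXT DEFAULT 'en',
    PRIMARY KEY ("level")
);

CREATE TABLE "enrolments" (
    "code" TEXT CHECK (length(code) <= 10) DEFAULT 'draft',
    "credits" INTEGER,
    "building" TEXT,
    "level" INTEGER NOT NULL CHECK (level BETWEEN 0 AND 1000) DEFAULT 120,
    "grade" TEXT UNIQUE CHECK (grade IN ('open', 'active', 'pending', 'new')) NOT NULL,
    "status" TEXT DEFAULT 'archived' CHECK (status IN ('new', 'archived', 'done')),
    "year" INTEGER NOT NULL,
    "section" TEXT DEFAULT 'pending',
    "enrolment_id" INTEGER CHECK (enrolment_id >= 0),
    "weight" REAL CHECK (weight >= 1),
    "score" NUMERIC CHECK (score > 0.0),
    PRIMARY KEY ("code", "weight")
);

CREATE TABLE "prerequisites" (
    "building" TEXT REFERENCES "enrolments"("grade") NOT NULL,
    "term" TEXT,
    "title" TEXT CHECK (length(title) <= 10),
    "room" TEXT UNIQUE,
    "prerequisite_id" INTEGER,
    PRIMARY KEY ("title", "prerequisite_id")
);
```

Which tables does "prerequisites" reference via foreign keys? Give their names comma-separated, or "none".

- building REFERENCES enrolments(grade).

enrolments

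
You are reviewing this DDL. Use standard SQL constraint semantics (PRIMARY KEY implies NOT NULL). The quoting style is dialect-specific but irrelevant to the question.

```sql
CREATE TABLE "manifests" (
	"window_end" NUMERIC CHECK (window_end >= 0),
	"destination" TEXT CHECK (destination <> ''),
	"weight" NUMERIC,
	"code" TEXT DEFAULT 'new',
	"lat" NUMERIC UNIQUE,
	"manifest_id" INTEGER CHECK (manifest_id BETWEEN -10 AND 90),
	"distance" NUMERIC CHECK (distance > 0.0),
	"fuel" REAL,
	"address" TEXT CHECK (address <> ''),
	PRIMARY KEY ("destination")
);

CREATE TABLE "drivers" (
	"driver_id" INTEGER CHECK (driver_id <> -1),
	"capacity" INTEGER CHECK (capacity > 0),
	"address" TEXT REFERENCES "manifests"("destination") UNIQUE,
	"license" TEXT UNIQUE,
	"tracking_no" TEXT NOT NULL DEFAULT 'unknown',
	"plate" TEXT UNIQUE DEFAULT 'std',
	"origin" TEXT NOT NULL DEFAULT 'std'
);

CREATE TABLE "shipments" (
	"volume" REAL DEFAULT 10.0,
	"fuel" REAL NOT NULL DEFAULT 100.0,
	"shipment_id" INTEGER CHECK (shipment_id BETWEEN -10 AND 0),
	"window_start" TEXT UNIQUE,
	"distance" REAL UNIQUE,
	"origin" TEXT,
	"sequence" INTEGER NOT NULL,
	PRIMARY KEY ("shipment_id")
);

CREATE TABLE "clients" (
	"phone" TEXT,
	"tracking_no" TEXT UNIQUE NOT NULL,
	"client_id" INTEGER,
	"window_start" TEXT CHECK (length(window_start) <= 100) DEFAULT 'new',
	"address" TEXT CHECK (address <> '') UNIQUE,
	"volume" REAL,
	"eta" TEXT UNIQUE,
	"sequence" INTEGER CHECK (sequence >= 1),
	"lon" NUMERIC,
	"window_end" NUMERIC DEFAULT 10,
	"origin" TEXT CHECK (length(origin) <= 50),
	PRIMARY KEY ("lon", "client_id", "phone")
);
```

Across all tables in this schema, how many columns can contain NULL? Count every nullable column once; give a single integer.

manifests: 8 nullable (window_end, weight, code, lat, manifest_id, distance, fuel, address — PK (destination) and explicit NOT NULL columns excluded).
drivers: 5 nullable (driver_id, capacity, address, license, plate — PK none and explicit NOT NULL columns excluded).
shipments: 4 nullable (volume, window_start, distance, origin — PK (shipment_id) and explicit NOT NULL columns excluded).
clients: 7 nullable (window_start, address, volume, eta, sequence, window_end, origin — PK (lon, client_id, phone) and explicit NOT NULL columns excluded).
Total: 8 + 5 + 4 + 7 = 24.

24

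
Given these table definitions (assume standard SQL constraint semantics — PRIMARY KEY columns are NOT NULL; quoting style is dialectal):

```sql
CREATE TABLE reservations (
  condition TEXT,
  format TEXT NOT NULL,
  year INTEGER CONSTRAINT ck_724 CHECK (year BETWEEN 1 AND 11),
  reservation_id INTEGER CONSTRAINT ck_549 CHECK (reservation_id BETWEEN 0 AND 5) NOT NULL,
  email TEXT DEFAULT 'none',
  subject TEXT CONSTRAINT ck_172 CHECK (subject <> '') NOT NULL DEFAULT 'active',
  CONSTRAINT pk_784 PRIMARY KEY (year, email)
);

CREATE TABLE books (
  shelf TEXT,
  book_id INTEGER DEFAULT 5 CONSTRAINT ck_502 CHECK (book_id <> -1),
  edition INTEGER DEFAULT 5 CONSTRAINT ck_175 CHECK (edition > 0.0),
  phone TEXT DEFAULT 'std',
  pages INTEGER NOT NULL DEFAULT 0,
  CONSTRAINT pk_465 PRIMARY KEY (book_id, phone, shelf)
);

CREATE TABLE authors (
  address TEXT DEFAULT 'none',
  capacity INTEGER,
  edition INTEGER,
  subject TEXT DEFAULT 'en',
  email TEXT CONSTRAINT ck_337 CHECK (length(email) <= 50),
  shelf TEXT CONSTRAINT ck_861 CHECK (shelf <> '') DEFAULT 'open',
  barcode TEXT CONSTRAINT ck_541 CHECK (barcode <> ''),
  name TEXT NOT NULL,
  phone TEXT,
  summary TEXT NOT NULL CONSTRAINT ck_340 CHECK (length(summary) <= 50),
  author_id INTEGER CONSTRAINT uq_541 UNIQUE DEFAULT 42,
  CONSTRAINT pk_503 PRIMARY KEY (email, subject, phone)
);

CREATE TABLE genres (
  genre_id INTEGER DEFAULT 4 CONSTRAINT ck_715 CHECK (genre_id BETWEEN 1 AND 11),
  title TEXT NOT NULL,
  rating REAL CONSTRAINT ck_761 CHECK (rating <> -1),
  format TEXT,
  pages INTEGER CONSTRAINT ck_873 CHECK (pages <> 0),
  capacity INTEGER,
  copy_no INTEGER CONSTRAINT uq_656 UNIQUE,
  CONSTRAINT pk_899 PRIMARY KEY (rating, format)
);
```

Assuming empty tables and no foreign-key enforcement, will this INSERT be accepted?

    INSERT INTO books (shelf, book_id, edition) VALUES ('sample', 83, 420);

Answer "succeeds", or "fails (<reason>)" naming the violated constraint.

NOT NULL columns: book_id is supplied; pages defaults to 0; phone defaults to 'std'; shelf is supplied.
CHECK constraints: 83 satisfies (book_id <> -1); 420 satisfies (edition > 0.0).
No constraint is violated.

succeeds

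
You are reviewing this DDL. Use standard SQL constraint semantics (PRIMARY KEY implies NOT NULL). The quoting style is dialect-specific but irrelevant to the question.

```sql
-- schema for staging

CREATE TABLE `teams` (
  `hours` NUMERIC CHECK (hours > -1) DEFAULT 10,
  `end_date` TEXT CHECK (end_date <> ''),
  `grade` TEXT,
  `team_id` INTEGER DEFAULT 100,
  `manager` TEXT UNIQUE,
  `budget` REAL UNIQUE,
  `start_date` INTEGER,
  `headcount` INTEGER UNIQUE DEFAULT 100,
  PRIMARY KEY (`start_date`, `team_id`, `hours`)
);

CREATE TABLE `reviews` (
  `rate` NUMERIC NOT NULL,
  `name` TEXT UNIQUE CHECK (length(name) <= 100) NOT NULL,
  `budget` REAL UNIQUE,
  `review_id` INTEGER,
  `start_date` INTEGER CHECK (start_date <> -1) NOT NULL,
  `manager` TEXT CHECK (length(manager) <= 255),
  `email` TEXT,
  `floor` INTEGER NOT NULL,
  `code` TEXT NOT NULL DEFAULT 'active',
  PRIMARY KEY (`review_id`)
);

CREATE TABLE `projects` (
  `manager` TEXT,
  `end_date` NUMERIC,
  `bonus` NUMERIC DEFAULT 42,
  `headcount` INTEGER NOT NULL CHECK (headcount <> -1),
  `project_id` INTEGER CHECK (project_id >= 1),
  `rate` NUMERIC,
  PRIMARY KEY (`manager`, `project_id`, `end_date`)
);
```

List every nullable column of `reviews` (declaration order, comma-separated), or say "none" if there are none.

- rate: declared NOT NULL → not nullable.
- name: declared NOT NULL → not nullable.
- budget: UNIQUE does not imply NOT NULL → nullable.
- review_id: part of the PRIMARY KEY, which implies NOT NULL → not nullable.
- start_date: declared NOT NULL → not nullable.
- manager: CHECK does not forbid NULL (a CHECK constraint passes when its expression is NULL) → nullable.
- email: no NOT NULL constraint applies → nullable.
- floor: declared NOT NULL → not nullable.
- code: declared NOT NULL → not nullable.

budget, manager, email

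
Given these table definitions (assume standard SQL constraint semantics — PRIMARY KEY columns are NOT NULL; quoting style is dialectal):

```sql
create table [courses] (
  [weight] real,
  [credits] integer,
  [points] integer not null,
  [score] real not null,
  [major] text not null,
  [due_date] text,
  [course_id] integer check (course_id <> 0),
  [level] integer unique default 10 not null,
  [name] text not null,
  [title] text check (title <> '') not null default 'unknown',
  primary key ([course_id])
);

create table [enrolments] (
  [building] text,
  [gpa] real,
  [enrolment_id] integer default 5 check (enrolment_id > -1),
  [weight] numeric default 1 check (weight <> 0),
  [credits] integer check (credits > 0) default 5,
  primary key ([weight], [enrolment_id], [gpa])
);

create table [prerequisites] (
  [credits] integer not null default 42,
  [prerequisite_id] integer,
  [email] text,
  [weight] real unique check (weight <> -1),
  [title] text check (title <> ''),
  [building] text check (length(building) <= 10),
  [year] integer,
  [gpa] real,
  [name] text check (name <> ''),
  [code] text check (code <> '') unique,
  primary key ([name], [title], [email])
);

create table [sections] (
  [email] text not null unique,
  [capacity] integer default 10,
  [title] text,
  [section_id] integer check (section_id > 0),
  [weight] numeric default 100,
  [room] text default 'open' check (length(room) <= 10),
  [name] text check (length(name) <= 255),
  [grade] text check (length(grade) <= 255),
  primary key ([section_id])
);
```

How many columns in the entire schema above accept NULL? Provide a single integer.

17

courses: 3 nullable (weight, credits, due_date — PK (course_id) and explicit NOT NULL columns excluded).
enrolments: 2 nullable (building, credits — PK (weight, enrolment_id, gpa) and explicit NOT NULL columns excluded).
prerequisites: 6 nullable (prerequisite_id, weight, building, year, gpa, code — PK (name, title, email) and explicit NOT NULL columns excluded).
sections: 6 nullable (capacity, title, weight, room, name, grade — PK (section_id) and explicit NOT NULL columns excluded).
Total: 3 + 2 + 6 + 6 = 17.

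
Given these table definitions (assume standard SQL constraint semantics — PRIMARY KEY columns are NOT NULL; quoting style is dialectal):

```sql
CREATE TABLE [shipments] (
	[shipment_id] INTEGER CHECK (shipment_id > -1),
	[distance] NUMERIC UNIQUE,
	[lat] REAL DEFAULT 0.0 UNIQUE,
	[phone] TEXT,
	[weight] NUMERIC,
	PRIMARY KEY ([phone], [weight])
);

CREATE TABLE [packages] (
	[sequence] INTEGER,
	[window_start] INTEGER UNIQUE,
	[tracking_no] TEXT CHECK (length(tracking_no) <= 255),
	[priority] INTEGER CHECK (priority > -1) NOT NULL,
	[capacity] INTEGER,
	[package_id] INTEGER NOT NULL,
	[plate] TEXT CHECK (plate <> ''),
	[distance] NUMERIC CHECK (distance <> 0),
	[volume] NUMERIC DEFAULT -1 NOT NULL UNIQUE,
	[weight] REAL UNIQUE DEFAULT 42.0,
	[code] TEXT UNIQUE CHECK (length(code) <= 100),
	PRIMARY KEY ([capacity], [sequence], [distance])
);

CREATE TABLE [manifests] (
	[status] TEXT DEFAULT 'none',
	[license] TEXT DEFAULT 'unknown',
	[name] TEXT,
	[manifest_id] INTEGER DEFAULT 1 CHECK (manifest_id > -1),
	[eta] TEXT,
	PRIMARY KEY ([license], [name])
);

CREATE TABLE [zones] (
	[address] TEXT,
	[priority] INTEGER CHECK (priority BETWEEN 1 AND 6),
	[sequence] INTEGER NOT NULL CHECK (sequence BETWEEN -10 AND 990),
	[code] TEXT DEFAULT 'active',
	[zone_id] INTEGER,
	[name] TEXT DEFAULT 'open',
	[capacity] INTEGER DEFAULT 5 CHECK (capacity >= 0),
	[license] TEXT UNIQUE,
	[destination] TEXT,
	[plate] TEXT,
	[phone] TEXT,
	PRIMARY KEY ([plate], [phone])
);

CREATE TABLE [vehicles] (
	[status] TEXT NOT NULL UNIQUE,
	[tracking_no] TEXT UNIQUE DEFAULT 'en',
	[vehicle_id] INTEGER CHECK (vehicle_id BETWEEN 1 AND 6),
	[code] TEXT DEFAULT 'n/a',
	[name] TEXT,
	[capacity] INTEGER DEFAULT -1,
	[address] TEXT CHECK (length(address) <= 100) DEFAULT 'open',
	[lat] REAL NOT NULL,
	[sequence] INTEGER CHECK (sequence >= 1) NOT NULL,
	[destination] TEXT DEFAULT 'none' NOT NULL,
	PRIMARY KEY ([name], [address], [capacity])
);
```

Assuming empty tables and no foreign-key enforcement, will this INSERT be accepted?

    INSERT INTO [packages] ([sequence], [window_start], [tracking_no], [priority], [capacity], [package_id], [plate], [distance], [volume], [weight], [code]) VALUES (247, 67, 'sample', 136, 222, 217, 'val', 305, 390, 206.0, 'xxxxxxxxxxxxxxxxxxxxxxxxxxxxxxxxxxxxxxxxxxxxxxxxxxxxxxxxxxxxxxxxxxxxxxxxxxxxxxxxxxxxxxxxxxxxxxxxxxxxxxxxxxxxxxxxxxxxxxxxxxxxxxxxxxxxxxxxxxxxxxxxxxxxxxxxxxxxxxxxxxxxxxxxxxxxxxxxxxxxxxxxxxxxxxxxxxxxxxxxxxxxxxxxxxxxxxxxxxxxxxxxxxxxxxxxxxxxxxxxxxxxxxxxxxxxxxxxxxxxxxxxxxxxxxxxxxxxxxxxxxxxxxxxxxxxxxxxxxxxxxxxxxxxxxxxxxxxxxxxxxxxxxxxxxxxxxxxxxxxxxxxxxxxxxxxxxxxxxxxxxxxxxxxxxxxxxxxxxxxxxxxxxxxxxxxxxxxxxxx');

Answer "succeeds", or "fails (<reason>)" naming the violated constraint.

fails (CHECK on code)

The value 'xxxxxxxxxxxxxxxxxxxxxxxxxxxxxxxxxxxxxxxxxxxxxxxxxxxxxxxxxxxxxxxxxxxxxxxxxxxxxxxxxxxxxxxxxxxxxxxxxxxxxxxxxxxxxxxxxxxxxxxxxxxxxxxxxxxxxxxxxxxxxxxxxxxxxxxxxxxxxxxxxxxxxxxxxxxxxxxxxxxxxxxxxxxxxxxxxxxxxxxxxxxxxxxxxxxxxxxxxxxxxxxxxxxxxxxxxxxxxxxxxxxxxxxxxxxxxxxxxxxxxxxxxxxxxxxxxxxxxxxxxxxxxxxxxxxxxxxxxxxxxxxxxxxxxxxxxxxxxxxxxxxxxxxxxxxxxxxxxxxxxxxxxxxxxxxxxxxxxxxxxxxxxxxxxxxxxxxxxxxxxxxxxxxxxxxxxxxxxxxx' for code violates CHECK (length(code) <= 100).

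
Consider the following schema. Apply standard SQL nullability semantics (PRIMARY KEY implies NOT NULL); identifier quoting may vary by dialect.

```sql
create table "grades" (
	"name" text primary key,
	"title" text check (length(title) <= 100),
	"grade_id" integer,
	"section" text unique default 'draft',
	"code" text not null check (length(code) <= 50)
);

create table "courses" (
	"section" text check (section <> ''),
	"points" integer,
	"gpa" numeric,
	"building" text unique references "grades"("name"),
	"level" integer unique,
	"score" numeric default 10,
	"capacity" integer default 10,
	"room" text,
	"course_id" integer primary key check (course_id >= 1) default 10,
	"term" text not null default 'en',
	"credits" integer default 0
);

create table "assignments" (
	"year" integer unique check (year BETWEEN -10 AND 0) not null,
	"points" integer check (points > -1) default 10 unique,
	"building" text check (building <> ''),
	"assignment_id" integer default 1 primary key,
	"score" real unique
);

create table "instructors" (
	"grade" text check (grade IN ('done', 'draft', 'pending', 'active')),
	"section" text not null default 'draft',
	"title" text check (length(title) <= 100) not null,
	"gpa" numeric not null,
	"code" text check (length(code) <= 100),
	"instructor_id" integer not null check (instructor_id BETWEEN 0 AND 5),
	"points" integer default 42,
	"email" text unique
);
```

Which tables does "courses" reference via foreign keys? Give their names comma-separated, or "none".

- building REFERENCES grades(name).

grades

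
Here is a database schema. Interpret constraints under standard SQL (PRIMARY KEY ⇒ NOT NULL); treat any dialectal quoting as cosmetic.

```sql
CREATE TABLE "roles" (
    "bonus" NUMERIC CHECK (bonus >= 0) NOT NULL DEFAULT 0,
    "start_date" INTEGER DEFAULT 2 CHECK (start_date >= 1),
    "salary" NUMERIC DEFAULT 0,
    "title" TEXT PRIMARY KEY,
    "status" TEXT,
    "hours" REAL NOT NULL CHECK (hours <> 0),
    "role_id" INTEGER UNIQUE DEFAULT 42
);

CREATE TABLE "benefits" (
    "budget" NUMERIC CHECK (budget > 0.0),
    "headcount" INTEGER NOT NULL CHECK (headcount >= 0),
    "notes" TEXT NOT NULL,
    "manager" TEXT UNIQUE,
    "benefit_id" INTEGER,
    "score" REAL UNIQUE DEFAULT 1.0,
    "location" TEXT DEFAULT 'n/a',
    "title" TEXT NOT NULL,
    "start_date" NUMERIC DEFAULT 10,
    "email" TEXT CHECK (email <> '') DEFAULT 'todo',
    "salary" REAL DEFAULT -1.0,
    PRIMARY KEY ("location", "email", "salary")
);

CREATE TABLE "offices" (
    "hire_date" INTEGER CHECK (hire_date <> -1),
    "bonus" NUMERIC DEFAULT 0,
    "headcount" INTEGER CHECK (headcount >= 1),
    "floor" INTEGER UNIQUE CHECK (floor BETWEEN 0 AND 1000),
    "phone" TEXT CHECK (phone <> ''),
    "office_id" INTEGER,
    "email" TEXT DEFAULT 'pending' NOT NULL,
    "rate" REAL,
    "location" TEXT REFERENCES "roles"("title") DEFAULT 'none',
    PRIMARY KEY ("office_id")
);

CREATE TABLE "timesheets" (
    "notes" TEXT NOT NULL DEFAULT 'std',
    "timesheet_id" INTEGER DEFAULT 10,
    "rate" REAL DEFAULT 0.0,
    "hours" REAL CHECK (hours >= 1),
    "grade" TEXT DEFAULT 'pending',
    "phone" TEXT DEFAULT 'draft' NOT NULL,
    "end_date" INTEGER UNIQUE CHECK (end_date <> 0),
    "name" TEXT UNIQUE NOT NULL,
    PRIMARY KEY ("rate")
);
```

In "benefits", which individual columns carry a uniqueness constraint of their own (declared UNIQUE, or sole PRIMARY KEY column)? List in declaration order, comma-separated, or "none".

manager, score

- budget: no UNIQUE or single-column PK constraint.
- headcount: no UNIQUE or single-column PK constraint.
- notes: no UNIQUE or single-column PK constraint.
- manager: declared UNIQUE → unique.
- benefit_id: no UNIQUE or single-column PK constraint.
- score: declared UNIQUE → unique.
- location: part of a composite PRIMARY KEY — only the tuple is unique, not this column on its own.
- title: no UNIQUE or single-column PK constraint.
- start_date: no UNIQUE or single-column PK constraint.
- email: part of a composite PRIMARY KEY — only the tuple is unique, not this column on its own.
- salary: part of a composite PRIMARY KEY — only the tuple is unique, not this column on its own.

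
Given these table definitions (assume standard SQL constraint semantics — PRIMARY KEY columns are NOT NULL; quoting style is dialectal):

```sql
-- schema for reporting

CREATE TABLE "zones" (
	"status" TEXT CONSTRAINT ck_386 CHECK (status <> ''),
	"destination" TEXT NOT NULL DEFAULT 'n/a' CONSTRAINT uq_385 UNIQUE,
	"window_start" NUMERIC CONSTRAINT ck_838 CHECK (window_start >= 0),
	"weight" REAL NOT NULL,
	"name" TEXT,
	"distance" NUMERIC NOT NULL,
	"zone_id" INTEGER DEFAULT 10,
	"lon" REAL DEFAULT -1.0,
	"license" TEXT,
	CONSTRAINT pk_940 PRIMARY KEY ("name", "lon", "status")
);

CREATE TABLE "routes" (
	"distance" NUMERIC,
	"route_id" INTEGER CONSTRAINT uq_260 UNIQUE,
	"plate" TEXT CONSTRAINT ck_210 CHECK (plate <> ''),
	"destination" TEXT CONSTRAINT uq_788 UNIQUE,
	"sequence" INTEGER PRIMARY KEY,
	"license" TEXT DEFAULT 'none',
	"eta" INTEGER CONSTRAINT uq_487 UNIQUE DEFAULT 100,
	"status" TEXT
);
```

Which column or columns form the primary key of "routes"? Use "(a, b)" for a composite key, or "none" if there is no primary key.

sequence

sequence is declared PRIMARY KEY inline on the column.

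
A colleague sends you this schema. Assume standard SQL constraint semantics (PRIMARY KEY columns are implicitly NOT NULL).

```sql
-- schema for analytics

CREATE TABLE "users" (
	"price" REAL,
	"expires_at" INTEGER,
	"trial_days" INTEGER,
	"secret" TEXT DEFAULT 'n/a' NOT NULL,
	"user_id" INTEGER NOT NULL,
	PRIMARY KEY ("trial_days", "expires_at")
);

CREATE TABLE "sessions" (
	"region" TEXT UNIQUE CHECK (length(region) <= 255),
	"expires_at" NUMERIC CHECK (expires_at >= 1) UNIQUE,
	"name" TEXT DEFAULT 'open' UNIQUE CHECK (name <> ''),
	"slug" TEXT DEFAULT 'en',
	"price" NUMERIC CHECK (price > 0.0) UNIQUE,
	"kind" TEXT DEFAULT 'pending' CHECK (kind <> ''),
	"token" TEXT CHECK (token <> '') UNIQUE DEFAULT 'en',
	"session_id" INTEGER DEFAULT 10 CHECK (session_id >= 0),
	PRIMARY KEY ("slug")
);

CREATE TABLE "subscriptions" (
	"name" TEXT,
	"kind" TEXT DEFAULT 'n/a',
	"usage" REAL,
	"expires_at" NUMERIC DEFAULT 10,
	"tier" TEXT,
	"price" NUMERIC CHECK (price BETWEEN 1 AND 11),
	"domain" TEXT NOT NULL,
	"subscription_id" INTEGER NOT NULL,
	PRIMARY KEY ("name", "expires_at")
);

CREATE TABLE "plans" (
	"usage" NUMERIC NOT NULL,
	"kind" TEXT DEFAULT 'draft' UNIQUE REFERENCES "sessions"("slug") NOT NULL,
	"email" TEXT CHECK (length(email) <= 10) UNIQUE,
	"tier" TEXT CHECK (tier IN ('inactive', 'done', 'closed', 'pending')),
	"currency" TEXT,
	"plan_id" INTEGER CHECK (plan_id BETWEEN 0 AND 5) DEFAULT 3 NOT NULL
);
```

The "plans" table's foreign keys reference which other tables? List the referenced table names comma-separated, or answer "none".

- kind REFERENCES sessions(slug).

sessions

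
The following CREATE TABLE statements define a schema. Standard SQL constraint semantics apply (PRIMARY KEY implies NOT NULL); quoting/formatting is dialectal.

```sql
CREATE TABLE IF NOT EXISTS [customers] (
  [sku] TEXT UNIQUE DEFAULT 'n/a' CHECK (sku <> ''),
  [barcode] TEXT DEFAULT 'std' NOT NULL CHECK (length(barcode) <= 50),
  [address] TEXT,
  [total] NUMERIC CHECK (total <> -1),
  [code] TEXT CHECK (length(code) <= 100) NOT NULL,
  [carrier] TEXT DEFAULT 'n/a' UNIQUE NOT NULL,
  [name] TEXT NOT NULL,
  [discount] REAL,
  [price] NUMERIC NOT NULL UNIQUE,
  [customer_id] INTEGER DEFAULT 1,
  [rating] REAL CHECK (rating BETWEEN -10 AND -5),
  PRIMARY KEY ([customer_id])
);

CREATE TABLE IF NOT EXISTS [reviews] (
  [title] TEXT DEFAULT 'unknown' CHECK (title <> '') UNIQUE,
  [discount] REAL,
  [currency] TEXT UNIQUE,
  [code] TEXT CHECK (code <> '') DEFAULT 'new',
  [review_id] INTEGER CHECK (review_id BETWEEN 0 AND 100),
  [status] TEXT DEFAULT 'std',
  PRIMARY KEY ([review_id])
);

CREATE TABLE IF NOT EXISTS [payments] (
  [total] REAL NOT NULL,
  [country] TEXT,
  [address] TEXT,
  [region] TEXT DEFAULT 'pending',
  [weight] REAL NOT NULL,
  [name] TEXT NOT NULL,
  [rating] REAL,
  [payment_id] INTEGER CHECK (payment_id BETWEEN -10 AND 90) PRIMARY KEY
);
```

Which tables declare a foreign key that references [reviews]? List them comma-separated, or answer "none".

none

No REFERENCES clause anywhere in the schema names reviews.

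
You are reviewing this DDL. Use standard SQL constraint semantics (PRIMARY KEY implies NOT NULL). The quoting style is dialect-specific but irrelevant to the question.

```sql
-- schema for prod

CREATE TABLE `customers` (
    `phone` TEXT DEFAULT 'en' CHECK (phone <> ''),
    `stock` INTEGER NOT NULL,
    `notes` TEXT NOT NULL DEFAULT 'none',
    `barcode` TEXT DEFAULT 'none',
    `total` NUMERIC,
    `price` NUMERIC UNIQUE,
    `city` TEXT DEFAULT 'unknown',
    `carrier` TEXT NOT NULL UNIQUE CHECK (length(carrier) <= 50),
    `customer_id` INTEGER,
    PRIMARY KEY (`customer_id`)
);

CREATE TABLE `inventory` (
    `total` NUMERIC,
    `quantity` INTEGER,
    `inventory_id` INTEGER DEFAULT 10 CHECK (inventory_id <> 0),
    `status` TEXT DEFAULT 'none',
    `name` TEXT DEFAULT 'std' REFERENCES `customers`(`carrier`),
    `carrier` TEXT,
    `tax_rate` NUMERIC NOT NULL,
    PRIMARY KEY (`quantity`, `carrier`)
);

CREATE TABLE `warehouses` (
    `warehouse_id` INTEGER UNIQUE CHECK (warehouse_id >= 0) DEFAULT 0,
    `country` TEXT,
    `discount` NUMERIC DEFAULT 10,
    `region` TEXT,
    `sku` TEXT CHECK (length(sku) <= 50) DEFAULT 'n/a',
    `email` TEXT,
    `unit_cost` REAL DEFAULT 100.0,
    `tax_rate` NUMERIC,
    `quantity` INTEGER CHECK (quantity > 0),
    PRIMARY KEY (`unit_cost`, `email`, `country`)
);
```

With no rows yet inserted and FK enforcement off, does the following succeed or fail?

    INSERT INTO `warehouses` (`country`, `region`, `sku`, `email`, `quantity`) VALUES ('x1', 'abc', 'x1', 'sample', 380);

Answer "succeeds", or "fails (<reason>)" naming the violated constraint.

NOT NULL columns: country is supplied; email is supplied; unit_cost defaults to 100.0.
CHECK constraints: 'x1' satisfies (length(sku) <= 50); 380 satisfies (quantity > 0).
No constraint is violated.

succeeds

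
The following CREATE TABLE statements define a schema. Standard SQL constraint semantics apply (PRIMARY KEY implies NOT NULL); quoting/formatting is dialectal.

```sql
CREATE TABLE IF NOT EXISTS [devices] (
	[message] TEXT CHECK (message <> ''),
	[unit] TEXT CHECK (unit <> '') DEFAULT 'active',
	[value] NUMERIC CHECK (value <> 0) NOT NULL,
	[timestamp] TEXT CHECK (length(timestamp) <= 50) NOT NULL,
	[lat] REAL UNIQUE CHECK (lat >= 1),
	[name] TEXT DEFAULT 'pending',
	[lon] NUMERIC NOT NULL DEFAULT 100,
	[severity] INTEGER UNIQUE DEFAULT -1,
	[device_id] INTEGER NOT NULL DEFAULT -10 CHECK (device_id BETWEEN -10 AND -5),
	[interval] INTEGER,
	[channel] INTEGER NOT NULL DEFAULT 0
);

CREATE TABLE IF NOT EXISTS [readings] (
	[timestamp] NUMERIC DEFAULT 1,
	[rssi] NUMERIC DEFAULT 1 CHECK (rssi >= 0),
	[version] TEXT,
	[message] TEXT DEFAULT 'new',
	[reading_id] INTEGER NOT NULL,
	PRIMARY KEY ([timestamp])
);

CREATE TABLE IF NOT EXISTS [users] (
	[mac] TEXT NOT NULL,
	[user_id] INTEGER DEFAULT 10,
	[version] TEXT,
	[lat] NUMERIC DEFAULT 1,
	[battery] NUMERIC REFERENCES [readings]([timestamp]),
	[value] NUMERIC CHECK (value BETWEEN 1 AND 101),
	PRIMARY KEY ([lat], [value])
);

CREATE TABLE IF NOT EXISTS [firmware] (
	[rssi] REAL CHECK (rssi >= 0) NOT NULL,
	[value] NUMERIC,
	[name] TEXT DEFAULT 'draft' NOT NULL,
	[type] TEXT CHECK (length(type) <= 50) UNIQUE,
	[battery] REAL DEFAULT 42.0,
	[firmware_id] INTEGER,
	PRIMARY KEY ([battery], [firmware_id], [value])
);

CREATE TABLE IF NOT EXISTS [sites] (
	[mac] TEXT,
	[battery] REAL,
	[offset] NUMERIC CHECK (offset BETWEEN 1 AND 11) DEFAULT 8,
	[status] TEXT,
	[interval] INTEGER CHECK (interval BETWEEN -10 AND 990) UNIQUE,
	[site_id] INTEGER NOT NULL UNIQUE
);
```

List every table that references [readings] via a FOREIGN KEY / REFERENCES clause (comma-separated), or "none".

users

- users.battery references readings(timestamp).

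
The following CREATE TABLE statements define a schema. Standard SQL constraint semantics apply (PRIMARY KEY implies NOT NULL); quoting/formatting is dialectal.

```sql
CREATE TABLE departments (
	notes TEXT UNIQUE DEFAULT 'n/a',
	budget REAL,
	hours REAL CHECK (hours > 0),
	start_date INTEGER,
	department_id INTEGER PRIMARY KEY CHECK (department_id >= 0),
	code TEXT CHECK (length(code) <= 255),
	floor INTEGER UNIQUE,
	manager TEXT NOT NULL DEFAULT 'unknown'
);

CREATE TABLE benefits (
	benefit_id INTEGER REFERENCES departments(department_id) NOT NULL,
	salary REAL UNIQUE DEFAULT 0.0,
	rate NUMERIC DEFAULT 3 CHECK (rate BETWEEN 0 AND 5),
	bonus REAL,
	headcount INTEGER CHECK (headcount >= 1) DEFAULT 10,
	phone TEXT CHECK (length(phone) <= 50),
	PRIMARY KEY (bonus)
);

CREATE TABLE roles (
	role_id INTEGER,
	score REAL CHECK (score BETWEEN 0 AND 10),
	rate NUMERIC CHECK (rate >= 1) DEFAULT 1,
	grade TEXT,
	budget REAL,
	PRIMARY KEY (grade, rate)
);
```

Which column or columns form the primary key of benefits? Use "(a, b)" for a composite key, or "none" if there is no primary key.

bonus

bonus is declared PRIMARY KEY as a table-level PRIMARY KEY clause.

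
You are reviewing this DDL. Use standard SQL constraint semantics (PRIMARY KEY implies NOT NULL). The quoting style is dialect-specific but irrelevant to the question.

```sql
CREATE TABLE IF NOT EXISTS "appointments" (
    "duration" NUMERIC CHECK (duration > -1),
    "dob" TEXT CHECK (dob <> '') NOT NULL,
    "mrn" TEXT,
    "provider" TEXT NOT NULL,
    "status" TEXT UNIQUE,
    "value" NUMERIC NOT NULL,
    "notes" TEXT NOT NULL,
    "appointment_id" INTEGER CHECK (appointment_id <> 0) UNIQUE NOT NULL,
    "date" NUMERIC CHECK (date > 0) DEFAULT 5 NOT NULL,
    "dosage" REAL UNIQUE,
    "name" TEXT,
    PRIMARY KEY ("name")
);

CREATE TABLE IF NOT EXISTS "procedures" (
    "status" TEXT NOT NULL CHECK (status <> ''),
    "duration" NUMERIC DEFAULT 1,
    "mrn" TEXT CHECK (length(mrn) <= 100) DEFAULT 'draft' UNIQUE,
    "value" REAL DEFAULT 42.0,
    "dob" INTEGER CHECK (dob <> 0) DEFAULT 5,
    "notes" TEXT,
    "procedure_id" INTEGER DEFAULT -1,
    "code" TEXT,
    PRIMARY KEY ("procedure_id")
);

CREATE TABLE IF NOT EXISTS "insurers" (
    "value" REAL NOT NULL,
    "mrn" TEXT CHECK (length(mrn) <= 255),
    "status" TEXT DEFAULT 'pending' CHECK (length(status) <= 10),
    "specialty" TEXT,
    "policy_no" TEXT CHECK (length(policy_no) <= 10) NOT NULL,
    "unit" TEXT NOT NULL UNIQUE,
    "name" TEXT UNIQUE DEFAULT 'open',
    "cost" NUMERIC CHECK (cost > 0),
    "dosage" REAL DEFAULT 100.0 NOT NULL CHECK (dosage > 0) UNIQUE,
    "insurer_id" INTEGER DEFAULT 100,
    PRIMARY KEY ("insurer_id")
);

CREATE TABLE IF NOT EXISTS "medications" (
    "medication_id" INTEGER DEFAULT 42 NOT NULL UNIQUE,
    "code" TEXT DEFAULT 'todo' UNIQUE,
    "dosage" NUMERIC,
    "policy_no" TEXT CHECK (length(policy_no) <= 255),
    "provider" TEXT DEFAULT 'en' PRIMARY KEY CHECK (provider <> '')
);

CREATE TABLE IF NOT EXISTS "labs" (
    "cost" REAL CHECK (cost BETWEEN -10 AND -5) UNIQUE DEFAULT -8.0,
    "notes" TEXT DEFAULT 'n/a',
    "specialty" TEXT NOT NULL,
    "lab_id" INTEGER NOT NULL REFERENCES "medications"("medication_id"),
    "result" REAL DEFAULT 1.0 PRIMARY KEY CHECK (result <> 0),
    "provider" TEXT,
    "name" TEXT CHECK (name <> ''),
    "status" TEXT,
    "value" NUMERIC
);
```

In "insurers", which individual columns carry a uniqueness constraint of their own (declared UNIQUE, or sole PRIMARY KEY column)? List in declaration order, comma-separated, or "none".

- value: no UNIQUE or single-column PK constraint.
- mrn: no UNIQUE or single-column PK constraint.
- status: no UNIQUE or single-column PK constraint.
- specialty: no UNIQUE or single-column PK constraint.
- policy_no: no UNIQUE or single-column PK constraint.
- unit: declared UNIQUE → unique.
- name: declared UNIQUE → unique.
- cost: no UNIQUE or single-column PK constraint.
- dosage: declared UNIQUE → unique.
- insurer_id: single-column PRIMARY KEY → unique.

unit, name, dosage, insurer_id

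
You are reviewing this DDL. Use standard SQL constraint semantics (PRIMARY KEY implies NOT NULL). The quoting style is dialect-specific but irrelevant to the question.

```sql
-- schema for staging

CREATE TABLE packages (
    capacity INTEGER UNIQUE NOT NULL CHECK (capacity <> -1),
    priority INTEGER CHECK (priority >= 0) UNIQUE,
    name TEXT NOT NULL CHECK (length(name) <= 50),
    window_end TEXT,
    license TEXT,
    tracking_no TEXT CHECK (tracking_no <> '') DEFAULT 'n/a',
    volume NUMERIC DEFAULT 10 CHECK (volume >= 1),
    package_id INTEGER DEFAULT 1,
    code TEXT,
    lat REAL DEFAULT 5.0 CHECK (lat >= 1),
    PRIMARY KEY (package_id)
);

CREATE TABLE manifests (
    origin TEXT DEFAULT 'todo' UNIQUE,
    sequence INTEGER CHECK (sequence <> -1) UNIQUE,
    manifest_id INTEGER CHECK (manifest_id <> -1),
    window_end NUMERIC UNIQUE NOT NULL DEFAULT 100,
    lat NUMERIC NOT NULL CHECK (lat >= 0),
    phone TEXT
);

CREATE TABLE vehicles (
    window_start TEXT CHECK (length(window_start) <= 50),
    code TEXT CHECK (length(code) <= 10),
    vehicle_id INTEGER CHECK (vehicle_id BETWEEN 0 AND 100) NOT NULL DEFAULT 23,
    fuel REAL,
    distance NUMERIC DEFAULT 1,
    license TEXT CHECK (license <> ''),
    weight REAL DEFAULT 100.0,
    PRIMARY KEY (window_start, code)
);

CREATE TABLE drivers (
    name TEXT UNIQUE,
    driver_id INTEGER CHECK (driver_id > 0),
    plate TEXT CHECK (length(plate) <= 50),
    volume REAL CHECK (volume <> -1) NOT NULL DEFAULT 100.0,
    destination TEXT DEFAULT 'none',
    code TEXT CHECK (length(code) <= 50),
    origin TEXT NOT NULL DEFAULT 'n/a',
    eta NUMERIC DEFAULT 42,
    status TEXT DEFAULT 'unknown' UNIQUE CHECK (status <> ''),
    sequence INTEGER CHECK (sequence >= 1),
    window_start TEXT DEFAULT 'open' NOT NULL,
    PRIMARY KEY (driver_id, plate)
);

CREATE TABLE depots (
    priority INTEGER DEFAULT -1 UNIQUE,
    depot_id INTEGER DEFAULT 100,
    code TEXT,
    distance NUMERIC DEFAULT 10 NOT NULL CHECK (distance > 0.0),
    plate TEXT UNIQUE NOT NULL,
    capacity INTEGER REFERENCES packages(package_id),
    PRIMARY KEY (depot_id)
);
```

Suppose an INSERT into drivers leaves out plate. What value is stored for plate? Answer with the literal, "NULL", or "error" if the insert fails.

error

plate has no DEFAULT clause.
Omitting it would insert NULL, but it is part of the PRIMARY KEY, so the INSERT fails.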